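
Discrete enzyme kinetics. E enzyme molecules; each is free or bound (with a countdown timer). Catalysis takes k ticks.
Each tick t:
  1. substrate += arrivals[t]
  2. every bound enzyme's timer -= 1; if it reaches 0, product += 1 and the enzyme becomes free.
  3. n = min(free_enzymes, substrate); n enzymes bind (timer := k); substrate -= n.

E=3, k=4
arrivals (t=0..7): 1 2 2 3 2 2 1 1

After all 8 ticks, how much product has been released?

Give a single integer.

Answer: 3

Derivation:
t=0: arr=1 -> substrate=0 bound=1 product=0
t=1: arr=2 -> substrate=0 bound=3 product=0
t=2: arr=2 -> substrate=2 bound=3 product=0
t=3: arr=3 -> substrate=5 bound=3 product=0
t=4: arr=2 -> substrate=6 bound=3 product=1
t=5: arr=2 -> substrate=6 bound=3 product=3
t=6: arr=1 -> substrate=7 bound=3 product=3
t=7: arr=1 -> substrate=8 bound=3 product=3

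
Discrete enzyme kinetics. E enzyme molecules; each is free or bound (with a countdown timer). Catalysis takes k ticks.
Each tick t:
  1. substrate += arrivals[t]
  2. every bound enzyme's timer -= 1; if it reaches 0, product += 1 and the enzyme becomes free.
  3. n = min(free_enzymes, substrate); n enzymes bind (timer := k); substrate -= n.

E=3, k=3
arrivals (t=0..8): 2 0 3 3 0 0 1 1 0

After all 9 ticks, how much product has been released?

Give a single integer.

t=0: arr=2 -> substrate=0 bound=2 product=0
t=1: arr=0 -> substrate=0 bound=2 product=0
t=2: arr=3 -> substrate=2 bound=3 product=0
t=3: arr=3 -> substrate=3 bound=3 product=2
t=4: arr=0 -> substrate=3 bound=3 product=2
t=5: arr=0 -> substrate=2 bound=3 product=3
t=6: arr=1 -> substrate=1 bound=3 product=5
t=7: arr=1 -> substrate=2 bound=3 product=5
t=8: arr=0 -> substrate=1 bound=3 product=6

Answer: 6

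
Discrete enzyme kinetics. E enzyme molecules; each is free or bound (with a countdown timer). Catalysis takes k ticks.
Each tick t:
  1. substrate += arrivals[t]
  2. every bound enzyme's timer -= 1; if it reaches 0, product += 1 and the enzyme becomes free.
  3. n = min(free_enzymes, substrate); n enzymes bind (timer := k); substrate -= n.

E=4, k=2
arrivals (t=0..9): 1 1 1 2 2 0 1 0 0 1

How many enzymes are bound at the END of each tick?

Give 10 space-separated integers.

t=0: arr=1 -> substrate=0 bound=1 product=0
t=1: arr=1 -> substrate=0 bound=2 product=0
t=2: arr=1 -> substrate=0 bound=2 product=1
t=3: arr=2 -> substrate=0 bound=3 product=2
t=4: arr=2 -> substrate=0 bound=4 product=3
t=5: arr=0 -> substrate=0 bound=2 product=5
t=6: arr=1 -> substrate=0 bound=1 product=7
t=7: arr=0 -> substrate=0 bound=1 product=7
t=8: arr=0 -> substrate=0 bound=0 product=8
t=9: arr=1 -> substrate=0 bound=1 product=8

Answer: 1 2 2 3 4 2 1 1 0 1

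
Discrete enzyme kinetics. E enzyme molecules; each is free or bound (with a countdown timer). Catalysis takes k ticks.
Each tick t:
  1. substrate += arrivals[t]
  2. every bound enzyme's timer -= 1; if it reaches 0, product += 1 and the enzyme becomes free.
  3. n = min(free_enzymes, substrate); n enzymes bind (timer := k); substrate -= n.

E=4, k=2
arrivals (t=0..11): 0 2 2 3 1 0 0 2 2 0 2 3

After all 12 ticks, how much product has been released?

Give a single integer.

Answer: 12

Derivation:
t=0: arr=0 -> substrate=0 bound=0 product=0
t=1: arr=2 -> substrate=0 bound=2 product=0
t=2: arr=2 -> substrate=0 bound=4 product=0
t=3: arr=3 -> substrate=1 bound=4 product=2
t=4: arr=1 -> substrate=0 bound=4 product=4
t=5: arr=0 -> substrate=0 bound=2 product=6
t=6: arr=0 -> substrate=0 bound=0 product=8
t=7: arr=2 -> substrate=0 bound=2 product=8
t=8: arr=2 -> substrate=0 bound=4 product=8
t=9: arr=0 -> substrate=0 bound=2 product=10
t=10: arr=2 -> substrate=0 bound=2 product=12
t=11: arr=3 -> substrate=1 bound=4 product=12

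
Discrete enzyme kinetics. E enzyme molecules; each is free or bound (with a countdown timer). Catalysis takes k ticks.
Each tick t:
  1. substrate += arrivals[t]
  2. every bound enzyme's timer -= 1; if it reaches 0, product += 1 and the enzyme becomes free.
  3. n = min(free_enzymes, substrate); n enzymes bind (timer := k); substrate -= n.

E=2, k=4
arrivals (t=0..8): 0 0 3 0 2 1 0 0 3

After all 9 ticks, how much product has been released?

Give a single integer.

t=0: arr=0 -> substrate=0 bound=0 product=0
t=1: arr=0 -> substrate=0 bound=0 product=0
t=2: arr=3 -> substrate=1 bound=2 product=0
t=3: arr=0 -> substrate=1 bound=2 product=0
t=4: arr=2 -> substrate=3 bound=2 product=0
t=5: arr=1 -> substrate=4 bound=2 product=0
t=6: arr=0 -> substrate=2 bound=2 product=2
t=7: arr=0 -> substrate=2 bound=2 product=2
t=8: arr=3 -> substrate=5 bound=2 product=2

Answer: 2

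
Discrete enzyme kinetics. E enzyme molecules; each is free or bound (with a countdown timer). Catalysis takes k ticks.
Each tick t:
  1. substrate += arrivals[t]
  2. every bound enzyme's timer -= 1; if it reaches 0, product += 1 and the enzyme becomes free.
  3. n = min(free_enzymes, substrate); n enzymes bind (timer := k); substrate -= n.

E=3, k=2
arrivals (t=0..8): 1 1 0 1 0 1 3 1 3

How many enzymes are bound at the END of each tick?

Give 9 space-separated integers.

Answer: 1 2 1 1 1 1 3 3 3

Derivation:
t=0: arr=1 -> substrate=0 bound=1 product=0
t=1: arr=1 -> substrate=0 bound=2 product=0
t=2: arr=0 -> substrate=0 bound=1 product=1
t=3: arr=1 -> substrate=0 bound=1 product=2
t=4: arr=0 -> substrate=0 bound=1 product=2
t=5: arr=1 -> substrate=0 bound=1 product=3
t=6: arr=3 -> substrate=1 bound=3 product=3
t=7: arr=1 -> substrate=1 bound=3 product=4
t=8: arr=3 -> substrate=2 bound=3 product=6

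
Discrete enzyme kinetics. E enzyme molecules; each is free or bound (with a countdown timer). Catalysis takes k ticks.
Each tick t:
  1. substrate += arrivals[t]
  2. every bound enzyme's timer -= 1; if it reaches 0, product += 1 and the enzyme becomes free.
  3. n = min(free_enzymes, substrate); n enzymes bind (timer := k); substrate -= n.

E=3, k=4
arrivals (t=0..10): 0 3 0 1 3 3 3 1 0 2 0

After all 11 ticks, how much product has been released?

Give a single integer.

Answer: 6

Derivation:
t=0: arr=0 -> substrate=0 bound=0 product=0
t=1: arr=3 -> substrate=0 bound=3 product=0
t=2: arr=0 -> substrate=0 bound=3 product=0
t=3: arr=1 -> substrate=1 bound=3 product=0
t=4: arr=3 -> substrate=4 bound=3 product=0
t=5: arr=3 -> substrate=4 bound=3 product=3
t=6: arr=3 -> substrate=7 bound=3 product=3
t=7: arr=1 -> substrate=8 bound=3 product=3
t=8: arr=0 -> substrate=8 bound=3 product=3
t=9: arr=2 -> substrate=7 bound=3 product=6
t=10: arr=0 -> substrate=7 bound=3 product=6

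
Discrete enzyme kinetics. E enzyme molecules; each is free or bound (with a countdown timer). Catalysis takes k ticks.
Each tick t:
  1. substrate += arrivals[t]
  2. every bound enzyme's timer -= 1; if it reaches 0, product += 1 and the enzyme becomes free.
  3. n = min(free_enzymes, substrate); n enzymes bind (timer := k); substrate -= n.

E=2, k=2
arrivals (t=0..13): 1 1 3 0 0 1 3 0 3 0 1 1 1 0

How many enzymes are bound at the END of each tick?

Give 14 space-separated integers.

t=0: arr=1 -> substrate=0 bound=1 product=0
t=1: arr=1 -> substrate=0 bound=2 product=0
t=2: arr=3 -> substrate=2 bound=2 product=1
t=3: arr=0 -> substrate=1 bound=2 product=2
t=4: arr=0 -> substrate=0 bound=2 product=3
t=5: arr=1 -> substrate=0 bound=2 product=4
t=6: arr=3 -> substrate=2 bound=2 product=5
t=7: arr=0 -> substrate=1 bound=2 product=6
t=8: arr=3 -> substrate=3 bound=2 product=7
t=9: arr=0 -> substrate=2 bound=2 product=8
t=10: arr=1 -> substrate=2 bound=2 product=9
t=11: arr=1 -> substrate=2 bound=2 product=10
t=12: arr=1 -> substrate=2 bound=2 product=11
t=13: arr=0 -> substrate=1 bound=2 product=12

Answer: 1 2 2 2 2 2 2 2 2 2 2 2 2 2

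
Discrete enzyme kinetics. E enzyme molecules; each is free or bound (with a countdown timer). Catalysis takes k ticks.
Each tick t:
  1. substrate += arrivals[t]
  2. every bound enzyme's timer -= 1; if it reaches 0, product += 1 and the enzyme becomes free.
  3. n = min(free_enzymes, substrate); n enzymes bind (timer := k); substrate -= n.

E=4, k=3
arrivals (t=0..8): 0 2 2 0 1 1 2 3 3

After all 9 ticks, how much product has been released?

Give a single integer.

Answer: 6

Derivation:
t=0: arr=0 -> substrate=0 bound=0 product=0
t=1: arr=2 -> substrate=0 bound=2 product=0
t=2: arr=2 -> substrate=0 bound=4 product=0
t=3: arr=0 -> substrate=0 bound=4 product=0
t=4: arr=1 -> substrate=0 bound=3 product=2
t=5: arr=1 -> substrate=0 bound=2 product=4
t=6: arr=2 -> substrate=0 bound=4 product=4
t=7: arr=3 -> substrate=2 bound=4 product=5
t=8: arr=3 -> substrate=4 bound=4 product=6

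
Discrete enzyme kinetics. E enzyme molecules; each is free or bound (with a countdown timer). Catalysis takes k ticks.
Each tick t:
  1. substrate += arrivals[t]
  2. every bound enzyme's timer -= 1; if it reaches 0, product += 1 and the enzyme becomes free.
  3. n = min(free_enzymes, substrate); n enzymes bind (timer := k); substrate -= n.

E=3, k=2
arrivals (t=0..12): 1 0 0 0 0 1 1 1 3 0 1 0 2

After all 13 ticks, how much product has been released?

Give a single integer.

Answer: 8

Derivation:
t=0: arr=1 -> substrate=0 bound=1 product=0
t=1: arr=0 -> substrate=0 bound=1 product=0
t=2: arr=0 -> substrate=0 bound=0 product=1
t=3: arr=0 -> substrate=0 bound=0 product=1
t=4: arr=0 -> substrate=0 bound=0 product=1
t=5: arr=1 -> substrate=0 bound=1 product=1
t=6: arr=1 -> substrate=0 bound=2 product=1
t=7: arr=1 -> substrate=0 bound=2 product=2
t=8: arr=3 -> substrate=1 bound=3 product=3
t=9: arr=0 -> substrate=0 bound=3 product=4
t=10: arr=1 -> substrate=0 bound=2 product=6
t=11: arr=0 -> substrate=0 bound=1 product=7
t=12: arr=2 -> substrate=0 bound=2 product=8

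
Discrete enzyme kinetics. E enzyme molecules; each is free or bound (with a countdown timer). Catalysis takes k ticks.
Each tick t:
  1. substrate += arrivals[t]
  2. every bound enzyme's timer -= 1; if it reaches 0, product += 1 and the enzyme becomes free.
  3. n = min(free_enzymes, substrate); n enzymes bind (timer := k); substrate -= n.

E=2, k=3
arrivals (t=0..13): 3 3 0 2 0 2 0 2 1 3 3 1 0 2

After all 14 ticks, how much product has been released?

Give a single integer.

t=0: arr=3 -> substrate=1 bound=2 product=0
t=1: arr=3 -> substrate=4 bound=2 product=0
t=2: arr=0 -> substrate=4 bound=2 product=0
t=3: arr=2 -> substrate=4 bound=2 product=2
t=4: arr=0 -> substrate=4 bound=2 product=2
t=5: arr=2 -> substrate=6 bound=2 product=2
t=6: arr=0 -> substrate=4 bound=2 product=4
t=7: arr=2 -> substrate=6 bound=2 product=4
t=8: arr=1 -> substrate=7 bound=2 product=4
t=9: arr=3 -> substrate=8 bound=2 product=6
t=10: arr=3 -> substrate=11 bound=2 product=6
t=11: arr=1 -> substrate=12 bound=2 product=6
t=12: arr=0 -> substrate=10 bound=2 product=8
t=13: arr=2 -> substrate=12 bound=2 product=8

Answer: 8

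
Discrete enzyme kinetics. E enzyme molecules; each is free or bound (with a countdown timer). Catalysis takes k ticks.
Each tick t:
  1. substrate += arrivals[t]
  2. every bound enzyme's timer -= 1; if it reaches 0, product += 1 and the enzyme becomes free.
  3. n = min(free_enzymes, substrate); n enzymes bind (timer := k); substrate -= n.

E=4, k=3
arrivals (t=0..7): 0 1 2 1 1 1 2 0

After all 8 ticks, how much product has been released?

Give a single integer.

t=0: arr=0 -> substrate=0 bound=0 product=0
t=1: arr=1 -> substrate=0 bound=1 product=0
t=2: arr=2 -> substrate=0 bound=3 product=0
t=3: arr=1 -> substrate=0 bound=4 product=0
t=4: arr=1 -> substrate=0 bound=4 product=1
t=5: arr=1 -> substrate=0 bound=3 product=3
t=6: arr=2 -> substrate=0 bound=4 product=4
t=7: arr=0 -> substrate=0 bound=3 product=5

Answer: 5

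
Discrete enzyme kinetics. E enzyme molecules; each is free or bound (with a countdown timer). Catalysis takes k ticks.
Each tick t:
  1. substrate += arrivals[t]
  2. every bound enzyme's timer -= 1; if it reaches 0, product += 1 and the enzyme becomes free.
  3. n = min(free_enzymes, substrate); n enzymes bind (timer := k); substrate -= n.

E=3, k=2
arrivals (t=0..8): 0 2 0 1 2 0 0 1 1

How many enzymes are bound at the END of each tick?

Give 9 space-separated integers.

Answer: 0 2 2 1 3 2 0 1 2

Derivation:
t=0: arr=0 -> substrate=0 bound=0 product=0
t=1: arr=2 -> substrate=0 bound=2 product=0
t=2: arr=0 -> substrate=0 bound=2 product=0
t=3: arr=1 -> substrate=0 bound=1 product=2
t=4: arr=2 -> substrate=0 bound=3 product=2
t=5: arr=0 -> substrate=0 bound=2 product=3
t=6: arr=0 -> substrate=0 bound=0 product=5
t=7: arr=1 -> substrate=0 bound=1 product=5
t=8: arr=1 -> substrate=0 bound=2 product=5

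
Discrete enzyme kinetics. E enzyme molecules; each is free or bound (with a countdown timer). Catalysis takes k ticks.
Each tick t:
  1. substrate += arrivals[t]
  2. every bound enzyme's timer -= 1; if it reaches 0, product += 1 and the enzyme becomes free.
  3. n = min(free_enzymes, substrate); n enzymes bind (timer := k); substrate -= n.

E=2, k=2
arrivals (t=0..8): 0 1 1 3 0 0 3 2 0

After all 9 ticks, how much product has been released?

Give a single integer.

Answer: 6

Derivation:
t=0: arr=0 -> substrate=0 bound=0 product=0
t=1: arr=1 -> substrate=0 bound=1 product=0
t=2: arr=1 -> substrate=0 bound=2 product=0
t=3: arr=3 -> substrate=2 bound=2 product=1
t=4: arr=0 -> substrate=1 bound=2 product=2
t=5: arr=0 -> substrate=0 bound=2 product=3
t=6: arr=3 -> substrate=2 bound=2 product=4
t=7: arr=2 -> substrate=3 bound=2 product=5
t=8: arr=0 -> substrate=2 bound=2 product=6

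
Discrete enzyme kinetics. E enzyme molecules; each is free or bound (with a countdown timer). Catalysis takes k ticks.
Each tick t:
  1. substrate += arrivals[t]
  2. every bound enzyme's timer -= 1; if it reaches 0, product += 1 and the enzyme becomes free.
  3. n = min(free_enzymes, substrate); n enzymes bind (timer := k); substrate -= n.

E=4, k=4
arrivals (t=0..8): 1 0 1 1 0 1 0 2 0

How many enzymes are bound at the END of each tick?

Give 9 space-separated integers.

Answer: 1 1 2 3 2 3 2 3 3

Derivation:
t=0: arr=1 -> substrate=0 bound=1 product=0
t=1: arr=0 -> substrate=0 bound=1 product=0
t=2: arr=1 -> substrate=0 bound=2 product=0
t=3: arr=1 -> substrate=0 bound=3 product=0
t=4: arr=0 -> substrate=0 bound=2 product=1
t=5: arr=1 -> substrate=0 bound=3 product=1
t=6: arr=0 -> substrate=0 bound=2 product=2
t=7: arr=2 -> substrate=0 bound=3 product=3
t=8: arr=0 -> substrate=0 bound=3 product=3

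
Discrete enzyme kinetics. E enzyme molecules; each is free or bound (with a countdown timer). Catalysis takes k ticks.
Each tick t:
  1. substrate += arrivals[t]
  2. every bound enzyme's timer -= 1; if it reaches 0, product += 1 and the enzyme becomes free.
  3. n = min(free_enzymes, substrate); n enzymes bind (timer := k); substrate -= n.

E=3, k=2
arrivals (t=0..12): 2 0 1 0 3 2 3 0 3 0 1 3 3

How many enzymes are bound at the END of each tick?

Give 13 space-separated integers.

t=0: arr=2 -> substrate=0 bound=2 product=0
t=1: arr=0 -> substrate=0 bound=2 product=0
t=2: arr=1 -> substrate=0 bound=1 product=2
t=3: arr=0 -> substrate=0 bound=1 product=2
t=4: arr=3 -> substrate=0 bound=3 product=3
t=5: arr=2 -> substrate=2 bound=3 product=3
t=6: arr=3 -> substrate=2 bound=3 product=6
t=7: arr=0 -> substrate=2 bound=3 product=6
t=8: arr=3 -> substrate=2 bound=3 product=9
t=9: arr=0 -> substrate=2 bound=3 product=9
t=10: arr=1 -> substrate=0 bound=3 product=12
t=11: arr=3 -> substrate=3 bound=3 product=12
t=12: arr=3 -> substrate=3 bound=3 product=15

Answer: 2 2 1 1 3 3 3 3 3 3 3 3 3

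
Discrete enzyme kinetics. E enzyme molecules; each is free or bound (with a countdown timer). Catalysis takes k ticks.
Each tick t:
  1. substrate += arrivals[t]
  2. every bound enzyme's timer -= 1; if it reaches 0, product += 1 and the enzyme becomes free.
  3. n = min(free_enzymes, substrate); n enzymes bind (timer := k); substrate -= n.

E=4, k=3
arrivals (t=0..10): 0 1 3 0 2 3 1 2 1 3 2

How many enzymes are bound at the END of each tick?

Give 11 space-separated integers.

Answer: 0 1 4 4 4 4 4 4 4 4 4

Derivation:
t=0: arr=0 -> substrate=0 bound=0 product=0
t=1: arr=1 -> substrate=0 bound=1 product=0
t=2: arr=3 -> substrate=0 bound=4 product=0
t=3: arr=0 -> substrate=0 bound=4 product=0
t=4: arr=2 -> substrate=1 bound=4 product=1
t=5: arr=3 -> substrate=1 bound=4 product=4
t=6: arr=1 -> substrate=2 bound=4 product=4
t=7: arr=2 -> substrate=3 bound=4 product=5
t=8: arr=1 -> substrate=1 bound=4 product=8
t=9: arr=3 -> substrate=4 bound=4 product=8
t=10: arr=2 -> substrate=5 bound=4 product=9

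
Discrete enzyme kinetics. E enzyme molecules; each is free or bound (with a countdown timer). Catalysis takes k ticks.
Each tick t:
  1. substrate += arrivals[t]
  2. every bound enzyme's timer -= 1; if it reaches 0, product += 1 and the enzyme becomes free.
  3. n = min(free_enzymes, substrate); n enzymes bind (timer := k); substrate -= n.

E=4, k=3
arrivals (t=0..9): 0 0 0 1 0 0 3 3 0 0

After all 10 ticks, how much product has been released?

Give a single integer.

t=0: arr=0 -> substrate=0 bound=0 product=0
t=1: arr=0 -> substrate=0 bound=0 product=0
t=2: arr=0 -> substrate=0 bound=0 product=0
t=3: arr=1 -> substrate=0 bound=1 product=0
t=4: arr=0 -> substrate=0 bound=1 product=0
t=5: arr=0 -> substrate=0 bound=1 product=0
t=6: arr=3 -> substrate=0 bound=3 product=1
t=7: arr=3 -> substrate=2 bound=4 product=1
t=8: arr=0 -> substrate=2 bound=4 product=1
t=9: arr=0 -> substrate=0 bound=3 product=4

Answer: 4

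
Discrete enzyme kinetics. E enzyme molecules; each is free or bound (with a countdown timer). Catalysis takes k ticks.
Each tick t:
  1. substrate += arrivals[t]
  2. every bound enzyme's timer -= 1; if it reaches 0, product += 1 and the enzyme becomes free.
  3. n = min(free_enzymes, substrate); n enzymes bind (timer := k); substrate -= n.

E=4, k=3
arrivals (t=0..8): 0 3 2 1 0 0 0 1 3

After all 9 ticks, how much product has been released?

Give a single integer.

t=0: arr=0 -> substrate=0 bound=0 product=0
t=1: arr=3 -> substrate=0 bound=3 product=0
t=2: arr=2 -> substrate=1 bound=4 product=0
t=3: arr=1 -> substrate=2 bound=4 product=0
t=4: arr=0 -> substrate=0 bound=3 product=3
t=5: arr=0 -> substrate=0 bound=2 product=4
t=6: arr=0 -> substrate=0 bound=2 product=4
t=7: arr=1 -> substrate=0 bound=1 product=6
t=8: arr=3 -> substrate=0 bound=4 product=6

Answer: 6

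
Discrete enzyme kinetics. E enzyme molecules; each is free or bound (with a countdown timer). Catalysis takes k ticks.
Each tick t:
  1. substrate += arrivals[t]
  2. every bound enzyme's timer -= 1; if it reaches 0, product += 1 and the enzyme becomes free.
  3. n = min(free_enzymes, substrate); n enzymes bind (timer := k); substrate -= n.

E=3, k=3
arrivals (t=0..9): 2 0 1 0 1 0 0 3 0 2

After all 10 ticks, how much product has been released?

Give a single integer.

Answer: 4

Derivation:
t=0: arr=2 -> substrate=0 bound=2 product=0
t=1: arr=0 -> substrate=0 bound=2 product=0
t=2: arr=1 -> substrate=0 bound=3 product=0
t=3: arr=0 -> substrate=0 bound=1 product=2
t=4: arr=1 -> substrate=0 bound=2 product=2
t=5: arr=0 -> substrate=0 bound=1 product=3
t=6: arr=0 -> substrate=0 bound=1 product=3
t=7: arr=3 -> substrate=0 bound=3 product=4
t=8: arr=0 -> substrate=0 bound=3 product=4
t=9: arr=2 -> substrate=2 bound=3 product=4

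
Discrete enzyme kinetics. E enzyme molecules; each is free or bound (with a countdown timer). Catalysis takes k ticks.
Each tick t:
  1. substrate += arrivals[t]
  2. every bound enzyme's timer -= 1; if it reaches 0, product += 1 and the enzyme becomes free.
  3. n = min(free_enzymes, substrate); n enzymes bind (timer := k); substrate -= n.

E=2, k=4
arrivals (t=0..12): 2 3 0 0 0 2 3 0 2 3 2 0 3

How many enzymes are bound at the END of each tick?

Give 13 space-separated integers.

t=0: arr=2 -> substrate=0 bound=2 product=0
t=1: arr=3 -> substrate=3 bound=2 product=0
t=2: arr=0 -> substrate=3 bound=2 product=0
t=3: arr=0 -> substrate=3 bound=2 product=0
t=4: arr=0 -> substrate=1 bound=2 product=2
t=5: arr=2 -> substrate=3 bound=2 product=2
t=6: arr=3 -> substrate=6 bound=2 product=2
t=7: arr=0 -> substrate=6 bound=2 product=2
t=8: arr=2 -> substrate=6 bound=2 product=4
t=9: arr=3 -> substrate=9 bound=2 product=4
t=10: arr=2 -> substrate=11 bound=2 product=4
t=11: arr=0 -> substrate=11 bound=2 product=4
t=12: arr=3 -> substrate=12 bound=2 product=6

Answer: 2 2 2 2 2 2 2 2 2 2 2 2 2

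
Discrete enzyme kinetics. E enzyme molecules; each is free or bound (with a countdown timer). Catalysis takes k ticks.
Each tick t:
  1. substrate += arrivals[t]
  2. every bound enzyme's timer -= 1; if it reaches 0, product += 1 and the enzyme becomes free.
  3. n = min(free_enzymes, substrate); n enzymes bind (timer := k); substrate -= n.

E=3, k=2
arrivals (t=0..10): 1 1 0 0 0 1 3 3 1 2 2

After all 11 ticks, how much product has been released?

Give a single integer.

t=0: arr=1 -> substrate=0 bound=1 product=0
t=1: arr=1 -> substrate=0 bound=2 product=0
t=2: arr=0 -> substrate=0 bound=1 product=1
t=3: arr=0 -> substrate=0 bound=0 product=2
t=4: arr=0 -> substrate=0 bound=0 product=2
t=5: arr=1 -> substrate=0 bound=1 product=2
t=6: arr=3 -> substrate=1 bound=3 product=2
t=7: arr=3 -> substrate=3 bound=3 product=3
t=8: arr=1 -> substrate=2 bound=3 product=5
t=9: arr=2 -> substrate=3 bound=3 product=6
t=10: arr=2 -> substrate=3 bound=3 product=8

Answer: 8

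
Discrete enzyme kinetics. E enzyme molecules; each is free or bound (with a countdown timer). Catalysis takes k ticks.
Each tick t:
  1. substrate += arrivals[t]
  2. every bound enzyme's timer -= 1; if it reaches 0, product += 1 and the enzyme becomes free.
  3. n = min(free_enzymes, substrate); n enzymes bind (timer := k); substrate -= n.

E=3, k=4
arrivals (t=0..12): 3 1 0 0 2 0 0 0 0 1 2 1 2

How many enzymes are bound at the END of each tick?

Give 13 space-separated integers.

Answer: 3 3 3 3 3 3 3 3 0 1 3 3 3

Derivation:
t=0: arr=3 -> substrate=0 bound=3 product=0
t=1: arr=1 -> substrate=1 bound=3 product=0
t=2: arr=0 -> substrate=1 bound=3 product=0
t=3: arr=0 -> substrate=1 bound=3 product=0
t=4: arr=2 -> substrate=0 bound=3 product=3
t=5: arr=0 -> substrate=0 bound=3 product=3
t=6: arr=0 -> substrate=0 bound=3 product=3
t=7: arr=0 -> substrate=0 bound=3 product=3
t=8: arr=0 -> substrate=0 bound=0 product=6
t=9: arr=1 -> substrate=0 bound=1 product=6
t=10: arr=2 -> substrate=0 bound=3 product=6
t=11: arr=1 -> substrate=1 bound=3 product=6
t=12: arr=2 -> substrate=3 bound=3 product=6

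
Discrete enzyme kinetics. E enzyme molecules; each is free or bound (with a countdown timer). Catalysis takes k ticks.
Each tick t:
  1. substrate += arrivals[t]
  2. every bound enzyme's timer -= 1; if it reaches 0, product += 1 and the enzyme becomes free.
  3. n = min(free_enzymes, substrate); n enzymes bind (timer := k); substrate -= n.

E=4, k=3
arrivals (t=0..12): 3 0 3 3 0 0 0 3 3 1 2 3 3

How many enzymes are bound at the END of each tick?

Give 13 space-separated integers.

t=0: arr=3 -> substrate=0 bound=3 product=0
t=1: arr=0 -> substrate=0 bound=3 product=0
t=2: arr=3 -> substrate=2 bound=4 product=0
t=3: arr=3 -> substrate=2 bound=4 product=3
t=4: arr=0 -> substrate=2 bound=4 product=3
t=5: arr=0 -> substrate=1 bound=4 product=4
t=6: arr=0 -> substrate=0 bound=2 product=7
t=7: arr=3 -> substrate=1 bound=4 product=7
t=8: arr=3 -> substrate=3 bound=4 product=8
t=9: arr=1 -> substrate=3 bound=4 product=9
t=10: arr=2 -> substrate=3 bound=4 product=11
t=11: arr=3 -> substrate=5 bound=4 product=12
t=12: arr=3 -> substrate=7 bound=4 product=13

Answer: 3 3 4 4 4 4 2 4 4 4 4 4 4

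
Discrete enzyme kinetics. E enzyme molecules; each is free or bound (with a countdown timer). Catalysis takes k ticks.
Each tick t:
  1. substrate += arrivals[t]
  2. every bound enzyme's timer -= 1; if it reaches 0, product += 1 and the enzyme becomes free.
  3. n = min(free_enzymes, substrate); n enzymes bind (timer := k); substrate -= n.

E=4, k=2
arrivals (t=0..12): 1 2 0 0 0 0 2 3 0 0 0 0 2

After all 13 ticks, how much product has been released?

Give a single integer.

t=0: arr=1 -> substrate=0 bound=1 product=0
t=1: arr=2 -> substrate=0 bound=3 product=0
t=2: arr=0 -> substrate=0 bound=2 product=1
t=3: arr=0 -> substrate=0 bound=0 product=3
t=4: arr=0 -> substrate=0 bound=0 product=3
t=5: arr=0 -> substrate=0 bound=0 product=3
t=6: arr=2 -> substrate=0 bound=2 product=3
t=7: arr=3 -> substrate=1 bound=4 product=3
t=8: arr=0 -> substrate=0 bound=3 product=5
t=9: arr=0 -> substrate=0 bound=1 product=7
t=10: arr=0 -> substrate=0 bound=0 product=8
t=11: arr=0 -> substrate=0 bound=0 product=8
t=12: arr=2 -> substrate=0 bound=2 product=8

Answer: 8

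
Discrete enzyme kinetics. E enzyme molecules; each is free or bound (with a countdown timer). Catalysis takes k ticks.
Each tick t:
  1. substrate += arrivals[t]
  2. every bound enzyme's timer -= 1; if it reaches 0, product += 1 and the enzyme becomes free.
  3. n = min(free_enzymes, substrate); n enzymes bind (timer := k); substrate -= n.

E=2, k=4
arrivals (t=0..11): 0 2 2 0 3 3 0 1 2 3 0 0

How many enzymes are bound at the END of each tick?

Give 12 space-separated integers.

Answer: 0 2 2 2 2 2 2 2 2 2 2 2

Derivation:
t=0: arr=0 -> substrate=0 bound=0 product=0
t=1: arr=2 -> substrate=0 bound=2 product=0
t=2: arr=2 -> substrate=2 bound=2 product=0
t=3: arr=0 -> substrate=2 bound=2 product=0
t=4: arr=3 -> substrate=5 bound=2 product=0
t=5: arr=3 -> substrate=6 bound=2 product=2
t=6: arr=0 -> substrate=6 bound=2 product=2
t=7: arr=1 -> substrate=7 bound=2 product=2
t=8: arr=2 -> substrate=9 bound=2 product=2
t=9: arr=3 -> substrate=10 bound=2 product=4
t=10: arr=0 -> substrate=10 bound=2 product=4
t=11: arr=0 -> substrate=10 bound=2 product=4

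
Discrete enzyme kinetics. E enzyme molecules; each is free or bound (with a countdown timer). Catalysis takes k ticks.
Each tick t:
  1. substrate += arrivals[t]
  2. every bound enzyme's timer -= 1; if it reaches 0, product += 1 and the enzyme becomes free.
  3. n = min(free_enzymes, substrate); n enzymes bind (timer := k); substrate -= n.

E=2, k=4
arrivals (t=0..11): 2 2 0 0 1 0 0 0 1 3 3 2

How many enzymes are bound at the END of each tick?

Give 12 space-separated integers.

Answer: 2 2 2 2 2 2 2 2 2 2 2 2

Derivation:
t=0: arr=2 -> substrate=0 bound=2 product=0
t=1: arr=2 -> substrate=2 bound=2 product=0
t=2: arr=0 -> substrate=2 bound=2 product=0
t=3: arr=0 -> substrate=2 bound=2 product=0
t=4: arr=1 -> substrate=1 bound=2 product=2
t=5: arr=0 -> substrate=1 bound=2 product=2
t=6: arr=0 -> substrate=1 bound=2 product=2
t=7: arr=0 -> substrate=1 bound=2 product=2
t=8: arr=1 -> substrate=0 bound=2 product=4
t=9: arr=3 -> substrate=3 bound=2 product=4
t=10: arr=3 -> substrate=6 bound=2 product=4
t=11: arr=2 -> substrate=8 bound=2 product=4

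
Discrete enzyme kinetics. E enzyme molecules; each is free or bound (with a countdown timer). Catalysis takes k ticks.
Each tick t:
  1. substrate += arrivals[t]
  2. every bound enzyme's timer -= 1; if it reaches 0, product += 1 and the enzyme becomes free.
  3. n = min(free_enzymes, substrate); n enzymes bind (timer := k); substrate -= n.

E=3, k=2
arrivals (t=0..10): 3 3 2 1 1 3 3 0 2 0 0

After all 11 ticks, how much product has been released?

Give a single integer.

Answer: 15

Derivation:
t=0: arr=3 -> substrate=0 bound=3 product=0
t=1: arr=3 -> substrate=3 bound=3 product=0
t=2: arr=2 -> substrate=2 bound=3 product=3
t=3: arr=1 -> substrate=3 bound=3 product=3
t=4: arr=1 -> substrate=1 bound=3 product=6
t=5: arr=3 -> substrate=4 bound=3 product=6
t=6: arr=3 -> substrate=4 bound=3 product=9
t=7: arr=0 -> substrate=4 bound=3 product=9
t=8: arr=2 -> substrate=3 bound=3 product=12
t=9: arr=0 -> substrate=3 bound=3 product=12
t=10: arr=0 -> substrate=0 bound=3 product=15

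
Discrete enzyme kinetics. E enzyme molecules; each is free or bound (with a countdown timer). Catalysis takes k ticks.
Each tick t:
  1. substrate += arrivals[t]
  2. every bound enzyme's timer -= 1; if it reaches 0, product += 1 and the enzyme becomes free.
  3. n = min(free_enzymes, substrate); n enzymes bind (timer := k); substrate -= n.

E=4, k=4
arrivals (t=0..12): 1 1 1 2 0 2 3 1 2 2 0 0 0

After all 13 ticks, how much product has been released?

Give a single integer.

Answer: 9

Derivation:
t=0: arr=1 -> substrate=0 bound=1 product=0
t=1: arr=1 -> substrate=0 bound=2 product=0
t=2: arr=1 -> substrate=0 bound=3 product=0
t=3: arr=2 -> substrate=1 bound=4 product=0
t=4: arr=0 -> substrate=0 bound=4 product=1
t=5: arr=2 -> substrate=1 bound=4 product=2
t=6: arr=3 -> substrate=3 bound=4 product=3
t=7: arr=1 -> substrate=3 bound=4 product=4
t=8: arr=2 -> substrate=4 bound=4 product=5
t=9: arr=2 -> substrate=5 bound=4 product=6
t=10: arr=0 -> substrate=4 bound=4 product=7
t=11: arr=0 -> substrate=3 bound=4 product=8
t=12: arr=0 -> substrate=2 bound=4 product=9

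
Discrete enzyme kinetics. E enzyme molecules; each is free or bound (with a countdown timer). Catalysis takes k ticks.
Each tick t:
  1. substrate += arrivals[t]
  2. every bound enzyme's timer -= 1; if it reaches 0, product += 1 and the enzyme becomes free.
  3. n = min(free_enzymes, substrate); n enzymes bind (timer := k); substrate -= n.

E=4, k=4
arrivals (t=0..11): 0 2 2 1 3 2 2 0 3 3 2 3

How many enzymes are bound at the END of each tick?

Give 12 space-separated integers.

Answer: 0 2 4 4 4 4 4 4 4 4 4 4

Derivation:
t=0: arr=0 -> substrate=0 bound=0 product=0
t=1: arr=2 -> substrate=0 bound=2 product=0
t=2: arr=2 -> substrate=0 bound=4 product=0
t=3: arr=1 -> substrate=1 bound=4 product=0
t=4: arr=3 -> substrate=4 bound=4 product=0
t=5: arr=2 -> substrate=4 bound=4 product=2
t=6: arr=2 -> substrate=4 bound=4 product=4
t=7: arr=0 -> substrate=4 bound=4 product=4
t=8: arr=3 -> substrate=7 bound=4 product=4
t=9: arr=3 -> substrate=8 bound=4 product=6
t=10: arr=2 -> substrate=8 bound=4 product=8
t=11: arr=3 -> substrate=11 bound=4 product=8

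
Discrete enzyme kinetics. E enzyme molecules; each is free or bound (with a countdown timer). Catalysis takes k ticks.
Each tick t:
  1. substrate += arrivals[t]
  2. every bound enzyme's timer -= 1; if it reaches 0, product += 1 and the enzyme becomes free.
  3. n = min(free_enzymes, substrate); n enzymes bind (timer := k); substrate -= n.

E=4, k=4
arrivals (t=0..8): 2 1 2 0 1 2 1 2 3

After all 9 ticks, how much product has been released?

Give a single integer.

t=0: arr=2 -> substrate=0 bound=2 product=0
t=1: arr=1 -> substrate=0 bound=3 product=0
t=2: arr=2 -> substrate=1 bound=4 product=0
t=3: arr=0 -> substrate=1 bound=4 product=0
t=4: arr=1 -> substrate=0 bound=4 product=2
t=5: arr=2 -> substrate=1 bound=4 product=3
t=6: arr=1 -> substrate=1 bound=4 product=4
t=7: arr=2 -> substrate=3 bound=4 product=4
t=8: arr=3 -> substrate=4 bound=4 product=6

Answer: 6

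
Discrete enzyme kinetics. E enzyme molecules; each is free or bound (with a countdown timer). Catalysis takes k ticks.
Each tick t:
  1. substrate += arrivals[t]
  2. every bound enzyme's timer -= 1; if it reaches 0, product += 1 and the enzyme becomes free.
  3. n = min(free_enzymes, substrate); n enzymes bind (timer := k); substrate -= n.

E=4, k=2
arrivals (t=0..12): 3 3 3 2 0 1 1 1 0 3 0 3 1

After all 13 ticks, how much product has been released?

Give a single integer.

Answer: 17

Derivation:
t=0: arr=3 -> substrate=0 bound=3 product=0
t=1: arr=3 -> substrate=2 bound=4 product=0
t=2: arr=3 -> substrate=2 bound=4 product=3
t=3: arr=2 -> substrate=3 bound=4 product=4
t=4: arr=0 -> substrate=0 bound=4 product=7
t=5: arr=1 -> substrate=0 bound=4 product=8
t=6: arr=1 -> substrate=0 bound=2 product=11
t=7: arr=1 -> substrate=0 bound=2 product=12
t=8: arr=0 -> substrate=0 bound=1 product=13
t=9: arr=3 -> substrate=0 bound=3 product=14
t=10: arr=0 -> substrate=0 bound=3 product=14
t=11: arr=3 -> substrate=0 bound=3 product=17
t=12: arr=1 -> substrate=0 bound=4 product=17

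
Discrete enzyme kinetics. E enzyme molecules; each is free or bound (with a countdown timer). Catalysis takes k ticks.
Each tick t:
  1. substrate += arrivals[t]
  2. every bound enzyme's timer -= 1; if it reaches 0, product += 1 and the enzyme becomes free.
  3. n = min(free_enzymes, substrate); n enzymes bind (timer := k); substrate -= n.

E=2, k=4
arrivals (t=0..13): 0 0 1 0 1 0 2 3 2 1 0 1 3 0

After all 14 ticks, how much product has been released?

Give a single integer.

Answer: 4

Derivation:
t=0: arr=0 -> substrate=0 bound=0 product=0
t=1: arr=0 -> substrate=0 bound=0 product=0
t=2: arr=1 -> substrate=0 bound=1 product=0
t=3: arr=0 -> substrate=0 bound=1 product=0
t=4: arr=1 -> substrate=0 bound=2 product=0
t=5: arr=0 -> substrate=0 bound=2 product=0
t=6: arr=2 -> substrate=1 bound=2 product=1
t=7: arr=3 -> substrate=4 bound=2 product=1
t=8: arr=2 -> substrate=5 bound=2 product=2
t=9: arr=1 -> substrate=6 bound=2 product=2
t=10: arr=0 -> substrate=5 bound=2 product=3
t=11: arr=1 -> substrate=6 bound=2 product=3
t=12: arr=3 -> substrate=8 bound=2 product=4
t=13: arr=0 -> substrate=8 bound=2 product=4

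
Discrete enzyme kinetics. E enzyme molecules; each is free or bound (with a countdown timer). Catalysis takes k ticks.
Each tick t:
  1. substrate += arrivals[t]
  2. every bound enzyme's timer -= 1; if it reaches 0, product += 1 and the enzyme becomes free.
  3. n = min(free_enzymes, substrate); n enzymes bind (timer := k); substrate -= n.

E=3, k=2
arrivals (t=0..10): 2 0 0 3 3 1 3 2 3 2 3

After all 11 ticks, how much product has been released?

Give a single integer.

t=0: arr=2 -> substrate=0 bound=2 product=0
t=1: arr=0 -> substrate=0 bound=2 product=0
t=2: arr=0 -> substrate=0 bound=0 product=2
t=3: arr=3 -> substrate=0 bound=3 product=2
t=4: arr=3 -> substrate=3 bound=3 product=2
t=5: arr=1 -> substrate=1 bound=3 product=5
t=6: arr=3 -> substrate=4 bound=3 product=5
t=7: arr=2 -> substrate=3 bound=3 product=8
t=8: arr=3 -> substrate=6 bound=3 product=8
t=9: arr=2 -> substrate=5 bound=3 product=11
t=10: arr=3 -> substrate=8 bound=3 product=11

Answer: 11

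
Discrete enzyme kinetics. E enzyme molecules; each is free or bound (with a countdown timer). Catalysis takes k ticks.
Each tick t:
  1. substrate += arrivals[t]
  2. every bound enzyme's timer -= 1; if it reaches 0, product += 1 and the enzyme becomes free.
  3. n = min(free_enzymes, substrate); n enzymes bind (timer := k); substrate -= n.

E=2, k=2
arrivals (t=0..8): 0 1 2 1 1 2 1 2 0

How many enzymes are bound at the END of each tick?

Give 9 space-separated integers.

Answer: 0 1 2 2 2 2 2 2 2

Derivation:
t=0: arr=0 -> substrate=0 bound=0 product=0
t=1: arr=1 -> substrate=0 bound=1 product=0
t=2: arr=2 -> substrate=1 bound=2 product=0
t=3: arr=1 -> substrate=1 bound=2 product=1
t=4: arr=1 -> substrate=1 bound=2 product=2
t=5: arr=2 -> substrate=2 bound=2 product=3
t=6: arr=1 -> substrate=2 bound=2 product=4
t=7: arr=2 -> substrate=3 bound=2 product=5
t=8: arr=0 -> substrate=2 bound=2 product=6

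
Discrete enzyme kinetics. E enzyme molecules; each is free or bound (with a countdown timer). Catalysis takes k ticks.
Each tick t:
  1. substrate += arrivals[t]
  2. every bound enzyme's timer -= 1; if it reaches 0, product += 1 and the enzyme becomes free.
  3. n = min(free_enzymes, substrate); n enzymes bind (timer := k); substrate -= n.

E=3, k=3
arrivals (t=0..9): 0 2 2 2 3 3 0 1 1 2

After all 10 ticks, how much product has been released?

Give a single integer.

t=0: arr=0 -> substrate=0 bound=0 product=0
t=1: arr=2 -> substrate=0 bound=2 product=0
t=2: arr=2 -> substrate=1 bound=3 product=0
t=3: arr=2 -> substrate=3 bound=3 product=0
t=4: arr=3 -> substrate=4 bound=3 product=2
t=5: arr=3 -> substrate=6 bound=3 product=3
t=6: arr=0 -> substrate=6 bound=3 product=3
t=7: arr=1 -> substrate=5 bound=3 product=5
t=8: arr=1 -> substrate=5 bound=3 product=6
t=9: arr=2 -> substrate=7 bound=3 product=6

Answer: 6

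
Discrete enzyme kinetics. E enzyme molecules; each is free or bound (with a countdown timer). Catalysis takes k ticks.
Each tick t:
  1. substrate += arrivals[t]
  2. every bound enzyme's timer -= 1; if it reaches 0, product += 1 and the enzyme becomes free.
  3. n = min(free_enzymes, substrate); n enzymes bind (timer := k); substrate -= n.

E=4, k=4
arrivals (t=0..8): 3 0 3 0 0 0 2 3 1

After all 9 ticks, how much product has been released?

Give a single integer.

Answer: 6

Derivation:
t=0: arr=3 -> substrate=0 bound=3 product=0
t=1: arr=0 -> substrate=0 bound=3 product=0
t=2: arr=3 -> substrate=2 bound=4 product=0
t=3: arr=0 -> substrate=2 bound=4 product=0
t=4: arr=0 -> substrate=0 bound=3 product=3
t=5: arr=0 -> substrate=0 bound=3 product=3
t=6: arr=2 -> substrate=0 bound=4 product=4
t=7: arr=3 -> substrate=3 bound=4 product=4
t=8: arr=1 -> substrate=2 bound=4 product=6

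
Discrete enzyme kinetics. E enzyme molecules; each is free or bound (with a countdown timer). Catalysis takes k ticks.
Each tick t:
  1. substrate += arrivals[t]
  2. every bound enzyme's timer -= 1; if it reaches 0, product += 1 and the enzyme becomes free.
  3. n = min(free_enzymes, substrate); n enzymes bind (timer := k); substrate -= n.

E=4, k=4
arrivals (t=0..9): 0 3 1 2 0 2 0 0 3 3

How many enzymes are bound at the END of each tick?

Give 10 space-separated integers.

Answer: 0 3 4 4 4 4 4 4 4 4

Derivation:
t=0: arr=0 -> substrate=0 bound=0 product=0
t=1: arr=3 -> substrate=0 bound=3 product=0
t=2: arr=1 -> substrate=0 bound=4 product=0
t=3: arr=2 -> substrate=2 bound=4 product=0
t=4: arr=0 -> substrate=2 bound=4 product=0
t=5: arr=2 -> substrate=1 bound=4 product=3
t=6: arr=0 -> substrate=0 bound=4 product=4
t=7: arr=0 -> substrate=0 bound=4 product=4
t=8: arr=3 -> substrate=3 bound=4 product=4
t=9: arr=3 -> substrate=3 bound=4 product=7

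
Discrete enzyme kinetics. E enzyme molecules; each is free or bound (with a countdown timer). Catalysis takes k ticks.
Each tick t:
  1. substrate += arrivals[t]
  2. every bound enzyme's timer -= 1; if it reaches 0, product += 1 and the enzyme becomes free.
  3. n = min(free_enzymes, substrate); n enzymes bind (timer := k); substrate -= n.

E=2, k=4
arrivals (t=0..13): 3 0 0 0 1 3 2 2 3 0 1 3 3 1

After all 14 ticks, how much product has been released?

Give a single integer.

t=0: arr=3 -> substrate=1 bound=2 product=0
t=1: arr=0 -> substrate=1 bound=2 product=0
t=2: arr=0 -> substrate=1 bound=2 product=0
t=3: arr=0 -> substrate=1 bound=2 product=0
t=4: arr=1 -> substrate=0 bound=2 product=2
t=5: arr=3 -> substrate=3 bound=2 product=2
t=6: arr=2 -> substrate=5 bound=2 product=2
t=7: arr=2 -> substrate=7 bound=2 product=2
t=8: arr=3 -> substrate=8 bound=2 product=4
t=9: arr=0 -> substrate=8 bound=2 product=4
t=10: arr=1 -> substrate=9 bound=2 product=4
t=11: arr=3 -> substrate=12 bound=2 product=4
t=12: arr=3 -> substrate=13 bound=2 product=6
t=13: arr=1 -> substrate=14 bound=2 product=6

Answer: 6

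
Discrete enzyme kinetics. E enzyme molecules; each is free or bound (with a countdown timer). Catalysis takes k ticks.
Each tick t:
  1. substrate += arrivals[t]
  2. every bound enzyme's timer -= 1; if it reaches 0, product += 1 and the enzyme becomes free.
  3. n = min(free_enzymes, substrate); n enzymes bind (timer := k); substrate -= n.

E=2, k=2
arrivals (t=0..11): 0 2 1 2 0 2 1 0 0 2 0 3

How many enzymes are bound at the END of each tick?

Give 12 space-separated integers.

Answer: 0 2 2 2 2 2 2 2 2 2 2 2

Derivation:
t=0: arr=0 -> substrate=0 bound=0 product=0
t=1: arr=2 -> substrate=0 bound=2 product=0
t=2: arr=1 -> substrate=1 bound=2 product=0
t=3: arr=2 -> substrate=1 bound=2 product=2
t=4: arr=0 -> substrate=1 bound=2 product=2
t=5: arr=2 -> substrate=1 bound=2 product=4
t=6: arr=1 -> substrate=2 bound=2 product=4
t=7: arr=0 -> substrate=0 bound=2 product=6
t=8: arr=0 -> substrate=0 bound=2 product=6
t=9: arr=2 -> substrate=0 bound=2 product=8
t=10: arr=0 -> substrate=0 bound=2 product=8
t=11: arr=3 -> substrate=1 bound=2 product=10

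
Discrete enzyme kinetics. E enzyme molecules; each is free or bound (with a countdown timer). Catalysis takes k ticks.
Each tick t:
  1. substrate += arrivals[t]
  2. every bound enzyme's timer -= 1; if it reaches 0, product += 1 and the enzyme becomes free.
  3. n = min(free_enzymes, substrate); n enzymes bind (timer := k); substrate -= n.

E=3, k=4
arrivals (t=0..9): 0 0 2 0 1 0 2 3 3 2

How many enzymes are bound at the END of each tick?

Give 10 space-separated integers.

t=0: arr=0 -> substrate=0 bound=0 product=0
t=1: arr=0 -> substrate=0 bound=0 product=0
t=2: arr=2 -> substrate=0 bound=2 product=0
t=3: arr=0 -> substrate=0 bound=2 product=0
t=4: arr=1 -> substrate=0 bound=3 product=0
t=5: arr=0 -> substrate=0 bound=3 product=0
t=6: arr=2 -> substrate=0 bound=3 product=2
t=7: arr=3 -> substrate=3 bound=3 product=2
t=8: arr=3 -> substrate=5 bound=3 product=3
t=9: arr=2 -> substrate=7 bound=3 product=3

Answer: 0 0 2 2 3 3 3 3 3 3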